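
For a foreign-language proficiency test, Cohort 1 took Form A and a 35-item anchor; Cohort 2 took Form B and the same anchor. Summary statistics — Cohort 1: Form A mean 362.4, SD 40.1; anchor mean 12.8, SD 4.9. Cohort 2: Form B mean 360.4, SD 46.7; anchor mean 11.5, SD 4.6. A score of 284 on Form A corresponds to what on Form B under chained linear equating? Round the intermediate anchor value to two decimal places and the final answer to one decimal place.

276.3

Form A → anchor (Cohort 1): v = (4.9/40.1)(284 − 362.4) + 12.8 = 3.22
anchor → Form B (Cohort 2): y = (46.7/4.6)(3.22 − 11.5) + 360.4 = 276.3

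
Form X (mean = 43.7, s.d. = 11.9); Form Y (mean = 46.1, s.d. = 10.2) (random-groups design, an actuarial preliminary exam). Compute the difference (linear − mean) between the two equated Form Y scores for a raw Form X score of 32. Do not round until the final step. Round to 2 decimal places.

1.67

Mean-equated: 32 + (46.1 − 43.7) = 34.40
Linear-equated: (10.2/11.9)(32 − 43.7) + 46.1 = 36.071
Difference = 36.071 − 34.40 = 1.67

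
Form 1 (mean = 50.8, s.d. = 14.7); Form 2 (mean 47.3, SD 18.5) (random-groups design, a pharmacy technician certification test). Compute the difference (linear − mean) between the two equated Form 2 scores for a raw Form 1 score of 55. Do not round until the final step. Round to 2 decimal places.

1.09

Mean-equated: 55 + (47.3 − 50.8) = 51.50
Linear-equated: (18.5/14.7)(55 − 50.8) + 47.3 = 52.586
Difference = 52.586 − 51.50 = 1.09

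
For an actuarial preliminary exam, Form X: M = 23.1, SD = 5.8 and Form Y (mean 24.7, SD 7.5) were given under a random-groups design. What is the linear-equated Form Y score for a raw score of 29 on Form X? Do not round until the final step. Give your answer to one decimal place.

32.3

Linear equating: y = (SD_Y/SD_X)(x − M_X) + M_Y
y = (7.5/5.8)(29 − 23.1) + 24.7
y = 1.293103 × 5.9 + 24.7 = 7.6293 + 24.7 = 32.3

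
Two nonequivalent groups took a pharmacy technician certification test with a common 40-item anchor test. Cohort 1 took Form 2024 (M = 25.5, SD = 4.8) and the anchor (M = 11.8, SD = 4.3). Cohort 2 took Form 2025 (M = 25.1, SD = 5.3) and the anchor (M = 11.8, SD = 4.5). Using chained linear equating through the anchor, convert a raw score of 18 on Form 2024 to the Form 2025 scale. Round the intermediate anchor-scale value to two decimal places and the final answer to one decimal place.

17.2

Form 2024 → anchor (Cohort 1): v = (4.3/4.8)(18 − 25.5) + 11.8 = 5.08
anchor → Form 2025 (Cohort 2): y = (5.3/4.5)(5.08 − 11.8) + 25.1 = 17.2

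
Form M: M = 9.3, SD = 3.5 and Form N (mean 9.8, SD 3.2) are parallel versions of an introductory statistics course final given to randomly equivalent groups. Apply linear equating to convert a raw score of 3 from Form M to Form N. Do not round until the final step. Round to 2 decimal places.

4.04

Linear equating: y = (SD_Y/SD_X)(x − M_X) + M_Y
y = (3.2/3.5)(3 − 9.3) + 9.8
y = 0.914286 × -6.3 + 9.8 = -5.7600 + 9.8 = 4.04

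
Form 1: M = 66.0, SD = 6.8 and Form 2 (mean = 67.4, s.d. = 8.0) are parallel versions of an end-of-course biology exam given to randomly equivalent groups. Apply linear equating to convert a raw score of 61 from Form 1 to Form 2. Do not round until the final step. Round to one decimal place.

61.5

Linear equating: y = (SD_Y/SD_X)(x − M_X) + M_Y
y = (8.0/6.8)(61 − 66.0) + 67.4
y = 1.176471 × -5.0 + 67.4 = -5.8824 + 67.4 = 61.5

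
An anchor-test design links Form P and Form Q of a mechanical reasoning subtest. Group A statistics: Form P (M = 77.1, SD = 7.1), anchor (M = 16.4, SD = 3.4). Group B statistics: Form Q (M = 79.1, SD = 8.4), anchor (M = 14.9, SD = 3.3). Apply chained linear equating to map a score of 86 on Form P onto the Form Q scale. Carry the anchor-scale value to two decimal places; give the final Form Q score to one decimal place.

93.8

Form P → anchor (Group A): v = (3.4/7.1)(86 − 77.1) + 16.4 = 20.66
anchor → Form Q (Group B): y = (8.4/3.3)(20.66 − 14.9) + 79.1 = 93.8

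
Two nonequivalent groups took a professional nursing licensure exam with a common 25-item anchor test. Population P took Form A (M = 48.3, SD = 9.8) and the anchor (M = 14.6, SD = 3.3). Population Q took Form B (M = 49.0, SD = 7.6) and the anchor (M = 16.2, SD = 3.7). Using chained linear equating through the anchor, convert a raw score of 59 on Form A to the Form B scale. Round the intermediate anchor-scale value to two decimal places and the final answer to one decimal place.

Form A → anchor (Population P): v = (3.3/9.8)(59 − 48.3) + 14.6 = 18.20
anchor → Form B (Population Q): y = (7.6/3.7)(18.20 − 16.2) + 49.0 = 53.1

53.1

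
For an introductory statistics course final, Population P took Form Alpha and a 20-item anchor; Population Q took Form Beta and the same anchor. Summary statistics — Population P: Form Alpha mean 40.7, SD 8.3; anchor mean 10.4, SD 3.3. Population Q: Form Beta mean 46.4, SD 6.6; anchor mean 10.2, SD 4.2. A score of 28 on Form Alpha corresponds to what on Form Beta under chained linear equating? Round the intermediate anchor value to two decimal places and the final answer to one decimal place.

Form Alpha → anchor (Population P): v = (3.3/8.3)(28 − 40.7) + 10.4 = 5.35
anchor → Form Beta (Population Q): y = (6.6/4.2)(5.35 − 10.2) + 46.4 = 38.8

38.8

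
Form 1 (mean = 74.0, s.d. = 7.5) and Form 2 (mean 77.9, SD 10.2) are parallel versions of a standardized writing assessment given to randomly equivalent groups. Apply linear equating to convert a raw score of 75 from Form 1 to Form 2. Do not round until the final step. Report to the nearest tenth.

79.3

Linear equating: y = (SD_Y/SD_X)(x − M_X) + M_Y
y = (10.2/7.5)(75 − 74.0) + 77.9
y = 1.360000 × 1.0 + 77.9 = 1.3600 + 77.9 = 79.3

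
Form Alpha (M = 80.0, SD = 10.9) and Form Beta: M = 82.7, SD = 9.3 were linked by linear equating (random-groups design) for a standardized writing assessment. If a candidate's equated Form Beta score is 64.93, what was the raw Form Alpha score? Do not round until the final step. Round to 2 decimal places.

59.17

Invert y = (SD_Y/SD_X)(x − M_X) + M_Y:
x = (SD_X/SD_Y)(y − M_Y) + M_X = (10.9/9.3)(64.93 − 82.7) + 80.0
x = 1.172043 × -17.770 + 80.0 = 59.17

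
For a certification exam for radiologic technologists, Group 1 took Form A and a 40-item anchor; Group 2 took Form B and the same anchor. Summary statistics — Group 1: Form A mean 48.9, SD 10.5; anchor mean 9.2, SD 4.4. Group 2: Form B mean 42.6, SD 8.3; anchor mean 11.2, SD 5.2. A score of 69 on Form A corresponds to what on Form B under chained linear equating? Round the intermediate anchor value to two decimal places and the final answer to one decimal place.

52.8

Form A → anchor (Group 1): v = (4.4/10.5)(69 − 48.9) + 9.2 = 17.62
anchor → Form B (Group 2): y = (8.3/5.2)(17.62 − 11.2) + 42.6 = 52.8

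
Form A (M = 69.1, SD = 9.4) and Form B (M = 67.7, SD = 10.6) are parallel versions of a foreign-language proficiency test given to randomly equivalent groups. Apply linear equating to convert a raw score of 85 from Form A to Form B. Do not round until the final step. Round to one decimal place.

85.6

Linear equating: y = (SD_Y/SD_X)(x − M_X) + M_Y
y = (10.6/9.4)(85 − 69.1) + 67.7
y = 1.127660 × 15.9 + 67.7 = 17.9298 + 67.7 = 85.6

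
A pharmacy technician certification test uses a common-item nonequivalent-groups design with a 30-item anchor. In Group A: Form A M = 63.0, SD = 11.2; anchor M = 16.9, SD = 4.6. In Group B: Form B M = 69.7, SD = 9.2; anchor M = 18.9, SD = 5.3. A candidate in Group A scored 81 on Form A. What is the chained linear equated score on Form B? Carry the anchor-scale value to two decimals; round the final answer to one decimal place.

79.1

Form A → anchor (Group A): v = (4.6/11.2)(81 − 63.0) + 16.9 = 24.29
anchor → Form B (Group B): y = (9.2/5.3)(24.29 − 18.9) + 69.7 = 79.1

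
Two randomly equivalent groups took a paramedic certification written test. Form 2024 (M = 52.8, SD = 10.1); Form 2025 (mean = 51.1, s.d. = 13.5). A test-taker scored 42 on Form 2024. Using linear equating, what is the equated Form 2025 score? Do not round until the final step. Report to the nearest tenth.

36.7

Linear equating: y = (SD_Y/SD_X)(x − M_X) + M_Y
y = (13.5/10.1)(42 − 52.8) + 51.1
y = 1.336634 × -10.8 + 51.1 = -14.4356 + 51.1 = 36.7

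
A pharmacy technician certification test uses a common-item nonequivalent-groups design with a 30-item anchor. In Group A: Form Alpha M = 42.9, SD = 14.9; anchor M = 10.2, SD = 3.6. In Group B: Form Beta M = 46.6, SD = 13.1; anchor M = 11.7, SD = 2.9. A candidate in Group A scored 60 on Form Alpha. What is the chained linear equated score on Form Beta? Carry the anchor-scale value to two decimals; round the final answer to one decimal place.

Form Alpha → anchor (Group A): v = (3.6/14.9)(60 − 42.9) + 10.2 = 14.33
anchor → Form Beta (Group B): y = (13.1/2.9)(14.33 − 11.7) + 46.6 = 58.5

58.5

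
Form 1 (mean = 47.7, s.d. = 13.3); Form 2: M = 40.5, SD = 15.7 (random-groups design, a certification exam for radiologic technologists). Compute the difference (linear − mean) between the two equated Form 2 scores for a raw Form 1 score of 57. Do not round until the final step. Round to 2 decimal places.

Mean-equated: 57 + (40.5 − 47.7) = 49.80
Linear-equated: (15.7/13.3)(57 − 47.7) + 40.5 = 51.478
Difference = 51.478 − 49.80 = 1.68

1.68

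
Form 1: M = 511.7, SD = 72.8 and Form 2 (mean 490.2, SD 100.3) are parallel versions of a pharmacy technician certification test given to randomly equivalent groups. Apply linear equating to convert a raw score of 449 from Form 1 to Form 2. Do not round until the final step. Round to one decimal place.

Linear equating: y = (SD_Y/SD_X)(x − M_X) + M_Y
y = (100.3/72.8)(449 − 511.7) + 490.2
y = 1.377747 × -62.7 + 490.2 = -86.3848 + 490.2 = 403.8

403.8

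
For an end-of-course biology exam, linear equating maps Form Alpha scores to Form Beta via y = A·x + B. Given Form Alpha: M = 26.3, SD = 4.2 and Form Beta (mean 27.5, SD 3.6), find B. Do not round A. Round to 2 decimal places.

4.96

A = SD_Y / SD_X = 3.6 / 4.2 = 0.857143
B = M_Y − A·M_X = 27.5 − 0.857143 × 26.3 = 4.96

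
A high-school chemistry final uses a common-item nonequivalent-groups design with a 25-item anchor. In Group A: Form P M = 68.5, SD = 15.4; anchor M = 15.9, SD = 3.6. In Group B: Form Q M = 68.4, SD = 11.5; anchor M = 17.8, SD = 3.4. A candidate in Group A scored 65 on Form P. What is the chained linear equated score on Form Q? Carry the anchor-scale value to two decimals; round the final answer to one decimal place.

Form P → anchor (Group A): v = (3.6/15.4)(65 − 68.5) + 15.9 = 15.08
anchor → Form Q (Group B): y = (11.5/3.4)(15.08 − 17.8) + 68.4 = 59.2

59.2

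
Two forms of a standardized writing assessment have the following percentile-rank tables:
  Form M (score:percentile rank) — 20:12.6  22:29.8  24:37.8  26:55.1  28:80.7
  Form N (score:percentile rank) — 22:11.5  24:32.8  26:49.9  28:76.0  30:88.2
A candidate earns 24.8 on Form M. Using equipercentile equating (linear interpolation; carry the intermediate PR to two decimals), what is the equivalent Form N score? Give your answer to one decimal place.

25.4

PR of 24.8 on Form M: 37.8 + (24.8 − 24)/(26 − 24) × (55.1 − 37.8) = 44.72
On Form N, PR 44.72 falls between score 24 (PR 32.8) and 26 (PR 49.9).
Interpolate: 24 + (44.72 − 32.8)/(49.9 − 32.8) × (26 − 24) = 25.4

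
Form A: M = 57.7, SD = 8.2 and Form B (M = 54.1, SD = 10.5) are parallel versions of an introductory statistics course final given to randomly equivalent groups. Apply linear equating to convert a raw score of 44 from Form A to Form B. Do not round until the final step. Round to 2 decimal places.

Linear equating: y = (SD_Y/SD_X)(x − M_X) + M_Y
y = (10.5/8.2)(44 − 57.7) + 54.1
y = 1.280488 × -13.7 + 54.1 = -17.5427 + 54.1 = 36.56

36.56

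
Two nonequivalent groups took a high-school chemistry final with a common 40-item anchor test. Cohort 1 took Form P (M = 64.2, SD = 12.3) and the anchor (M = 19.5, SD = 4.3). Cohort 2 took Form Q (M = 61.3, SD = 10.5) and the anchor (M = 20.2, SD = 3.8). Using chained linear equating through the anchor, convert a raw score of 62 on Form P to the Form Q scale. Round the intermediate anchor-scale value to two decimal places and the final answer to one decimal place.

57.2

Form P → anchor (Cohort 1): v = (4.3/12.3)(62 − 64.2) + 19.5 = 18.73
anchor → Form Q (Cohort 2): y = (10.5/3.8)(18.73 − 20.2) + 61.3 = 57.2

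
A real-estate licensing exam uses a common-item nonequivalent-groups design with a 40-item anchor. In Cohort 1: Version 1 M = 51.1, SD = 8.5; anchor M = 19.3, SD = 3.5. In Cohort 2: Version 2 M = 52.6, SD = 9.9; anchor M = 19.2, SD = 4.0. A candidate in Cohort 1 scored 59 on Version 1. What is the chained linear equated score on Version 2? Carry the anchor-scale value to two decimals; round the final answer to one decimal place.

Version 1 → anchor (Cohort 1): v = (3.5/8.5)(59 − 51.1) + 19.3 = 22.55
anchor → Version 2 (Cohort 2): y = (9.9/4.0)(22.55 − 19.2) + 52.6 = 60.9

60.9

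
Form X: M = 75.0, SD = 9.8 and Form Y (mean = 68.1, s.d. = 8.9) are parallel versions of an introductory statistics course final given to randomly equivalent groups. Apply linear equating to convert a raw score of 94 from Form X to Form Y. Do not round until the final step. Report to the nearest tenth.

85.4

Linear equating: y = (SD_Y/SD_X)(x − M_X) + M_Y
y = (8.9/9.8)(94 − 75.0) + 68.1
y = 0.908163 × 19.0 + 68.1 = 17.2551 + 68.1 = 85.4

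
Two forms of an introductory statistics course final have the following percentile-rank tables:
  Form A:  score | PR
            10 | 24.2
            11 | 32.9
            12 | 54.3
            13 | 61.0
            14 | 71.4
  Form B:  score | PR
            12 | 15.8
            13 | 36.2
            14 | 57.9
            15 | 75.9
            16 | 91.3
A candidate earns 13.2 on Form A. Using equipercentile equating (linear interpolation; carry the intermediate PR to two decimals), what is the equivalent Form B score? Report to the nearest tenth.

PR of 13.2 on Form A: 61.0 + (13.2 − 13)/(14 − 13) × (71.4 − 61.0) = 63.08
On Form B, PR 63.08 falls between score 14 (PR 57.9) and 15 (PR 75.9).
Interpolate: 14 + (63.08 − 57.9)/(75.9 − 57.9) × (15 − 14) = 14.3

14.3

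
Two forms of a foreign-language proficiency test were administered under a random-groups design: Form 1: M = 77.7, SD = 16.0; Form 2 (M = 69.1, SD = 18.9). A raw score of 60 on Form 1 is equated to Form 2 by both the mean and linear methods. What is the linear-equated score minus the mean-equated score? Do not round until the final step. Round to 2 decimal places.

Mean-equated: 60 + (69.1 − 77.7) = 51.40
Linear-equated: (18.9/16.0)(60 − 77.7) + 69.1 = 48.192
Difference = 48.192 − 51.40 = -3.21

-3.21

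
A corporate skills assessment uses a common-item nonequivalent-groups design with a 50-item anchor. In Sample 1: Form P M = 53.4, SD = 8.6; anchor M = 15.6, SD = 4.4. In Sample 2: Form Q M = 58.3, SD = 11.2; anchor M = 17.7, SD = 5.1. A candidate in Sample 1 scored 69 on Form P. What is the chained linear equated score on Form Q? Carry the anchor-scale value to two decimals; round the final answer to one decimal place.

Form P → anchor (Sample 1): v = (4.4/8.6)(69 − 53.4) + 15.6 = 23.58
anchor → Form Q (Sample 2): y = (11.2/5.1)(23.58 − 17.7) + 58.3 = 71.2

71.2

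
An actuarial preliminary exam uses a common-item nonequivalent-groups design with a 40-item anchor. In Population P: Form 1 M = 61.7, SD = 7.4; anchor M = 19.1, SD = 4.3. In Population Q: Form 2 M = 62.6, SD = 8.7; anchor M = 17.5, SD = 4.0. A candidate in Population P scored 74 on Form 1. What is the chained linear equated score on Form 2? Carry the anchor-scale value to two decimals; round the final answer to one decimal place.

81.6

Form 1 → anchor (Population P): v = (4.3/7.4)(74 − 61.7) + 19.1 = 26.25
anchor → Form 2 (Population Q): y = (8.7/4.0)(26.25 − 17.5) + 62.6 = 81.6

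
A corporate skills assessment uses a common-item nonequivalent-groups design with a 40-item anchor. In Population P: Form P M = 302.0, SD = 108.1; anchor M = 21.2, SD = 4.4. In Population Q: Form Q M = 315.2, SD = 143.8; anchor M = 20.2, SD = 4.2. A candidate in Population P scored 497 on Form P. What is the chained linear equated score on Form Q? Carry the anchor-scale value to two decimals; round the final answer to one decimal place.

621.3

Form P → anchor (Population P): v = (4.4/108.1)(497 − 302.0) + 21.2 = 29.14
anchor → Form Q (Population Q): y = (143.8/4.2)(29.14 − 20.2) + 315.2 = 621.3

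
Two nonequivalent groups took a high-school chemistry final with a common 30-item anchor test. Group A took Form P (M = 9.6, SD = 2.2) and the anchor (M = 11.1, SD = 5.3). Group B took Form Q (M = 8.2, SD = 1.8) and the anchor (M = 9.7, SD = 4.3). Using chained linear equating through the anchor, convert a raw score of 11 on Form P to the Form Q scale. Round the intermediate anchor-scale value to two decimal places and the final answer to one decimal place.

10.2

Form P → anchor (Group A): v = (5.3/2.2)(11 − 9.6) + 11.1 = 14.47
anchor → Form Q (Group B): y = (1.8/4.3)(14.47 − 9.7) + 8.2 = 10.2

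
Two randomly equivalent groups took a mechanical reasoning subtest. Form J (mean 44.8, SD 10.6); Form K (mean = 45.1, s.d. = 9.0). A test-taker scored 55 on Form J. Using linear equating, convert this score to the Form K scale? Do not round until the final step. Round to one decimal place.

Linear equating: y = (SD_Y/SD_X)(x − M_X) + M_Y
y = (9.0/10.6)(55 − 44.8) + 45.1
y = 0.849057 × 10.2 + 45.1 = 8.6604 + 45.1 = 53.8

53.8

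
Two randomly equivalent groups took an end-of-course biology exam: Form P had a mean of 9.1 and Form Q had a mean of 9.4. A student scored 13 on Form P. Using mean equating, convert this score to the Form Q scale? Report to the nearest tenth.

13.3

Mean equating: y = x + (M_Y − M_X) = 13 + (9.4 − 9.1) = 13.3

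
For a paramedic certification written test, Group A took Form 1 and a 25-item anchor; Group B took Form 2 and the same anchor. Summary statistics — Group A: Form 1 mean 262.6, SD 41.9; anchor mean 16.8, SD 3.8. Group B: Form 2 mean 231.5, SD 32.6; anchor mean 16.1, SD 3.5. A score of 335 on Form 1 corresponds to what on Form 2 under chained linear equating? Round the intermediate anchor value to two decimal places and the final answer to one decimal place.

Form 1 → anchor (Group A): v = (3.8/41.9)(335 − 262.6) + 16.8 = 23.37
anchor → Form 2 (Group B): y = (32.6/3.5)(23.37 − 16.1) + 231.5 = 299.2

299.2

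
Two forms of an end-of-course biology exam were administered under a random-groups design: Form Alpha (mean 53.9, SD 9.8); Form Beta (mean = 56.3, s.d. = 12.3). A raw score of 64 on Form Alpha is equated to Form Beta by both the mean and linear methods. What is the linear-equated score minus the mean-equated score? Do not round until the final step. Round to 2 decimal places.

Mean-equated: 64 + (56.3 − 53.9) = 66.40
Linear-equated: (12.3/9.8)(64 − 53.9) + 56.3 = 68.977
Difference = 68.977 − 66.40 = 2.58

2.58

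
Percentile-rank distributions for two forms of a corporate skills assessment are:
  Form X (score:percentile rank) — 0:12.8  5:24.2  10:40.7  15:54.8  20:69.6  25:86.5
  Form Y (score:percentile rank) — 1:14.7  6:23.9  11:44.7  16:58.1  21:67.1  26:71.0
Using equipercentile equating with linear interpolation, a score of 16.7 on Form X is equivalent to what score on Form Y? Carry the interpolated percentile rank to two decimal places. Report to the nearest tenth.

PR of 16.7 on Form X: 54.8 + (16.7 − 15)/(20 − 15) × (69.6 − 54.8) = 59.83
On Form Y, PR 59.83 falls between score 16 (PR 58.1) and 21 (PR 67.1).
Interpolate: 16 + (59.83 − 58.1)/(67.1 − 58.1) × (21 − 16) = 17.0

17.0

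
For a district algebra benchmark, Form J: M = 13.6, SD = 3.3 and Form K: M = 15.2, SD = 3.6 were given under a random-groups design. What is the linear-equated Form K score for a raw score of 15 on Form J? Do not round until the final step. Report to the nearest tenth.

Linear equating: y = (SD_Y/SD_X)(x − M_X) + M_Y
y = (3.6/3.3)(15 − 13.6) + 15.2
y = 1.090909 × 1.4 + 15.2 = 1.5273 + 15.2 = 16.7

16.7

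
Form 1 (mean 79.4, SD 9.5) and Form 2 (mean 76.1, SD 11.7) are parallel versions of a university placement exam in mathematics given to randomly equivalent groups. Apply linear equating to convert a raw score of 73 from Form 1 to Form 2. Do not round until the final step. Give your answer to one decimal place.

68.2

Linear equating: y = (SD_Y/SD_X)(x − M_X) + M_Y
y = (11.7/9.5)(73 − 79.4) + 76.1
y = 1.231579 × -6.4 + 76.1 = -7.8821 + 76.1 = 68.2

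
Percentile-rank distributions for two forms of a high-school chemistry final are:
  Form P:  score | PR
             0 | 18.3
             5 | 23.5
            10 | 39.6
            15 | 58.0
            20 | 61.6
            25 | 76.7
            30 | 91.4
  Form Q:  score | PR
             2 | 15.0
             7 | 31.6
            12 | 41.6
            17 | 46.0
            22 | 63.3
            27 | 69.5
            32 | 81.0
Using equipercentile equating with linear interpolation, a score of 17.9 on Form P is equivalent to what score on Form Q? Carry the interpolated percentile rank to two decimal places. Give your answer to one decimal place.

PR of 17.9 on Form P: 58.0 + (17.9 − 15)/(20 − 15) × (61.6 − 58.0) = 60.09
On Form Q, PR 60.09 falls between score 17 (PR 46.0) and 22 (PR 63.3).
Interpolate: 17 + (60.09 − 46.0)/(63.3 − 46.0) × (22 − 17) = 21.1

21.1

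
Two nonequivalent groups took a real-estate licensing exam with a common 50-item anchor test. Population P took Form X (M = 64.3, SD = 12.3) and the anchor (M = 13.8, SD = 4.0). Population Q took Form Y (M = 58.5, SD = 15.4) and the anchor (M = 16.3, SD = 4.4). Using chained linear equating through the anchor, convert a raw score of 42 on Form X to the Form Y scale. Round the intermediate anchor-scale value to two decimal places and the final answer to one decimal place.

24.4

Form X → anchor (Population P): v = (4.0/12.3)(42 − 64.3) + 13.8 = 6.55
anchor → Form Y (Population Q): y = (15.4/4.4)(6.55 − 16.3) + 58.5 = 24.4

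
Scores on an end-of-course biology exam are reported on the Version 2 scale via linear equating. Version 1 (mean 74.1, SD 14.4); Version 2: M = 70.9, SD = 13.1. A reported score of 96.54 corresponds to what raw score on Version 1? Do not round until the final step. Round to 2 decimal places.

102.28

Invert y = (SD_Y/SD_X)(x − M_X) + M_Y:
x = (SD_X/SD_Y)(y − M_Y) + M_X = (14.4/13.1)(96.54 − 70.9) + 74.1
x = 1.099237 × 25.640 + 74.1 = 102.28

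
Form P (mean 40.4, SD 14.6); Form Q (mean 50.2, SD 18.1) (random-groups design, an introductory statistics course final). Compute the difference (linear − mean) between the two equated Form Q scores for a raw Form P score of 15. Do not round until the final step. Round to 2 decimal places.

Mean-equated: 15 + (50.2 − 40.4) = 24.80
Linear-equated: (18.1/14.6)(15 − 40.4) + 50.2 = 18.711
Difference = 18.711 − 24.80 = -6.09

-6.09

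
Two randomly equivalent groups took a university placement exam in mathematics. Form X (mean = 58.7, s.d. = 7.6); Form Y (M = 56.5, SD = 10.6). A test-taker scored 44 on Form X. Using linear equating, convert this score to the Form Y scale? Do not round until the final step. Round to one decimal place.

Linear equating: y = (SD_Y/SD_X)(x − M_X) + M_Y
y = (10.6/7.6)(44 − 58.7) + 56.5
y = 1.394737 × -14.7 + 56.5 = -20.5026 + 56.5 = 36.0

36.0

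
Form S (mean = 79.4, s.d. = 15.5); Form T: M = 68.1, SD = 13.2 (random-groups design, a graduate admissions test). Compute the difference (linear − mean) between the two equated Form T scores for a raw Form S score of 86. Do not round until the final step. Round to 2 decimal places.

-0.98

Mean-equated: 86 + (68.1 − 79.4) = 74.70
Linear-equated: (13.2/15.5)(86 − 79.4) + 68.1 = 73.721
Difference = 73.721 − 74.70 = -0.98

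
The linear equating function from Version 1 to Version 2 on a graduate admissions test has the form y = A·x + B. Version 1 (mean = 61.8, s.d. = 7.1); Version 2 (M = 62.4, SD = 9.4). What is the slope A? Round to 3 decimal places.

A = SD_Y / SD_X = 9.4 / 7.1 = 1.324

1.324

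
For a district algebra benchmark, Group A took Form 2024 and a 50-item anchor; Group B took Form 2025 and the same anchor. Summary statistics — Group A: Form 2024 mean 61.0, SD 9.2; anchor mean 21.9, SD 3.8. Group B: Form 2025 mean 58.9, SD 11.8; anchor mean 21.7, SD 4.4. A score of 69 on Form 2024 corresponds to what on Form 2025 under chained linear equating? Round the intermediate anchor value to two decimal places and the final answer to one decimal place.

68.3

Form 2024 → anchor (Group A): v = (3.8/9.2)(69 − 61.0) + 21.9 = 25.20
anchor → Form 2025 (Group B): y = (11.8/4.4)(25.20 − 21.7) + 58.9 = 68.3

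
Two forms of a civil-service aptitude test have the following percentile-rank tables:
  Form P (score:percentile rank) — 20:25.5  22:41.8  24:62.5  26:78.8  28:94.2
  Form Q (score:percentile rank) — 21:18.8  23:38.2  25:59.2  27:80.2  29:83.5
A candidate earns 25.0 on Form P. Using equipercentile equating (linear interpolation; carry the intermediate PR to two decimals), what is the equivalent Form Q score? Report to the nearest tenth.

PR of 25.0 on Form P: 62.5 + (25.0 − 24)/(26 − 24) × (78.8 − 62.5) = 70.65
On Form Q, PR 70.65 falls between score 25 (PR 59.2) and 27 (PR 80.2).
Interpolate: 25 + (70.65 − 59.2)/(80.2 − 59.2) × (27 − 25) = 26.1

26.1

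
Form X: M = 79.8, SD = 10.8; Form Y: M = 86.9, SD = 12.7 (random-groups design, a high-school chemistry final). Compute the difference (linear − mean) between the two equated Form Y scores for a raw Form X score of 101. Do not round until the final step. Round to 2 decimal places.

3.73

Mean-equated: 101 + (86.9 − 79.8) = 108.10
Linear-equated: (12.7/10.8)(101 − 79.8) + 86.9 = 111.830
Difference = 111.830 − 108.10 = 3.73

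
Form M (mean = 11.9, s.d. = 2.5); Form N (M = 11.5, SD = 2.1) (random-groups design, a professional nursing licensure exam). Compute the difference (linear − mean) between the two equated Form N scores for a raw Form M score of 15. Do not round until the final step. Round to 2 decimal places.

-0.50

Mean-equated: 15 + (11.5 − 11.9) = 14.60
Linear-equated: (2.1/2.5)(15 − 11.9) + 11.5 = 14.104
Difference = 14.104 − 14.60 = -0.50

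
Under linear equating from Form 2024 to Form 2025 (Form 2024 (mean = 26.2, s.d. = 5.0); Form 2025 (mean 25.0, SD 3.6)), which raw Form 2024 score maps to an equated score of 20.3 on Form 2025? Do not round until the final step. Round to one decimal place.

Invert y = (SD_Y/SD_X)(x − M_X) + M_Y:
x = (SD_X/SD_Y)(y − M_Y) + M_X = (5.0/3.6)(20.3 − 25.0) + 26.2
x = 1.388889 × -4.700 + 26.2 = 19.7

19.7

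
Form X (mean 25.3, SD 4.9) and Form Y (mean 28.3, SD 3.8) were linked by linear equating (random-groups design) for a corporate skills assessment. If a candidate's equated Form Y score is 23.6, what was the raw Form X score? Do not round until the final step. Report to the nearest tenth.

Invert y = (SD_Y/SD_X)(x − M_X) + M_Y:
x = (SD_X/SD_Y)(y − M_Y) + M_X = (4.9/3.8)(23.6 − 28.3) + 25.3
x = 1.289474 × -4.700 + 25.3 = 19.2

19.2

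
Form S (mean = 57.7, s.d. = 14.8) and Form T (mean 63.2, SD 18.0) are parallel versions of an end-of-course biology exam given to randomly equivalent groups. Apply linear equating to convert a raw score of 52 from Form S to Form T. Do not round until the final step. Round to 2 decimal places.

Linear equating: y = (SD_Y/SD_X)(x − M_X) + M_Y
y = (18.0/14.8)(52 − 57.7) + 63.2
y = 1.216216 × -5.7 + 63.2 = -6.9324 + 63.2 = 56.27

56.27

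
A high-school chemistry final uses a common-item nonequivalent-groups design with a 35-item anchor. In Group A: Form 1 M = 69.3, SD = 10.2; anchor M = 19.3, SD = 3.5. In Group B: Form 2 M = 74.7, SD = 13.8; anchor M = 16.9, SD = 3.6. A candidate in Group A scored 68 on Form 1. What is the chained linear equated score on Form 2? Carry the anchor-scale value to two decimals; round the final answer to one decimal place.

82.2

Form 1 → anchor (Group A): v = (3.5/10.2)(68 − 69.3) + 19.3 = 18.85
anchor → Form 2 (Group B): y = (13.8/3.6)(18.85 − 16.9) + 74.7 = 82.2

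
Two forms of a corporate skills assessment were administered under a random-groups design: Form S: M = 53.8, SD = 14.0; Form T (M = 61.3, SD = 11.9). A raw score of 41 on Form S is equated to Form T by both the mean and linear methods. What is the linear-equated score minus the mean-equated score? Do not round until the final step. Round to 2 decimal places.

Mean-equated: 41 + (61.3 − 53.8) = 48.50
Linear-equated: (11.9/14.0)(41 − 53.8) + 61.3 = 50.420
Difference = 50.420 − 48.50 = 1.92

1.92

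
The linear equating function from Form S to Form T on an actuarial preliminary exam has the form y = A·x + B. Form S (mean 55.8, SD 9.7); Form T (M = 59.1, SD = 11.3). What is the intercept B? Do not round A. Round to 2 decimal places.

-5.90

A = SD_Y / SD_X = 11.3 / 9.7 = 1.164948
B = M_Y − A·M_X = 59.1 − 1.164948 × 55.8 = -5.90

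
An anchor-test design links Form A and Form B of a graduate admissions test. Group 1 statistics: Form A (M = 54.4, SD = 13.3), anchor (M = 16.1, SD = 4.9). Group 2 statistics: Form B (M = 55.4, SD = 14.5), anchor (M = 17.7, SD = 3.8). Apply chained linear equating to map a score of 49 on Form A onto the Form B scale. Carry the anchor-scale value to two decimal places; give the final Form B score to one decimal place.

41.7

Form A → anchor (Group 1): v = (4.9/13.3)(49 − 54.4) + 16.1 = 14.11
anchor → Form B (Group 2): y = (14.5/3.8)(14.11 − 17.7) + 55.4 = 41.7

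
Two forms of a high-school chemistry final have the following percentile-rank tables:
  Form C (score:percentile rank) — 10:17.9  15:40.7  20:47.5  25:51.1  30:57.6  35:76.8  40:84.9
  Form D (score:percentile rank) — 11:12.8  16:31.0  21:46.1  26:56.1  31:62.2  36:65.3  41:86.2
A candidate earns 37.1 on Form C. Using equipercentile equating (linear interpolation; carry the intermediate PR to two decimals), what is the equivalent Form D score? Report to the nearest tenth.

PR of 37.1 on Form C: 76.8 + (37.1 − 35)/(40 − 35) × (84.9 − 76.8) = 80.20
On Form D, PR 80.20 falls between score 36 (PR 65.3) and 41 (PR 86.2).
Interpolate: 36 + (80.20 − 65.3)/(86.2 − 65.3) × (41 − 36) = 39.6

39.6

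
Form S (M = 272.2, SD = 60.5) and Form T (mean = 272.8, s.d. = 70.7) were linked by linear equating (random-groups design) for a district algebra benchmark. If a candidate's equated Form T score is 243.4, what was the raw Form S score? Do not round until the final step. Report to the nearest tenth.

Invert y = (SD_Y/SD_X)(x − M_X) + M_Y:
x = (SD_X/SD_Y)(y − M_Y) + M_X = (60.5/70.7)(243.4 − 272.8) + 272.2
x = 0.855728 × -29.400 + 272.2 = 247.0

247.0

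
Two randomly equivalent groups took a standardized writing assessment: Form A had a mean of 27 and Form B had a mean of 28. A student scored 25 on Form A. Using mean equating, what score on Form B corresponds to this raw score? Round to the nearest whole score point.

Mean equating: y = x + (M_Y − M_X) = 25 + (28 − 27) = 26

26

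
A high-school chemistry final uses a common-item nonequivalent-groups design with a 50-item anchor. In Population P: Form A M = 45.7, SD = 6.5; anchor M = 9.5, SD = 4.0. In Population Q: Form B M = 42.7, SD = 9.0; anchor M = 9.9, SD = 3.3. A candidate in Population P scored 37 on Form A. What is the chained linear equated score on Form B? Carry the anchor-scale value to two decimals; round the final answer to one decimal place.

27.0

Form A → anchor (Population P): v = (4.0/6.5)(37 − 45.7) + 9.5 = 4.15
anchor → Form B (Population Q): y = (9.0/3.3)(4.15 − 9.9) + 42.7 = 27.0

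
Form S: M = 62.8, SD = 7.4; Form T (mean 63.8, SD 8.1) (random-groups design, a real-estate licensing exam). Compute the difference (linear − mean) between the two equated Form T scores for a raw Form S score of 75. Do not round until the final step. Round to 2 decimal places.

1.15

Mean-equated: 75 + (63.8 − 62.8) = 76.00
Linear-equated: (8.1/7.4)(75 − 62.8) + 63.8 = 77.154
Difference = 77.154 − 76.00 = 1.15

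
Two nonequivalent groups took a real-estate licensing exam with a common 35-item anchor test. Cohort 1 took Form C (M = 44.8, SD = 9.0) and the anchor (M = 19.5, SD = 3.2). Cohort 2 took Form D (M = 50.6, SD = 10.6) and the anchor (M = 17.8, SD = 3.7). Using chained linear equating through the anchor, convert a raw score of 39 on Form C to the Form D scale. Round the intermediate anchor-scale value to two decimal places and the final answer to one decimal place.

Form C → anchor (Cohort 1): v = (3.2/9.0)(39 − 44.8) + 19.5 = 17.44
anchor → Form D (Cohort 2): y = (10.6/3.7)(17.44 − 17.8) + 50.6 = 49.6

49.6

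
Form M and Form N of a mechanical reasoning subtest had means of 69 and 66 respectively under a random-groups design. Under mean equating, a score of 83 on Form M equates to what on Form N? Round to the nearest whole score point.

80

Mean equating: y = x + (M_Y − M_X) = 83 + (66 − 69) = 80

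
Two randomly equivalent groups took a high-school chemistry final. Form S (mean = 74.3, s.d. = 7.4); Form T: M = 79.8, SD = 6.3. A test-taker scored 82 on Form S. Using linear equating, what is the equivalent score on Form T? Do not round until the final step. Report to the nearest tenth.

86.4

Linear equating: y = (SD_Y/SD_X)(x − M_X) + M_Y
y = (6.3/7.4)(82 − 74.3) + 79.8
y = 0.851351 × 7.7 + 79.8 = 6.5554 + 79.8 = 86.4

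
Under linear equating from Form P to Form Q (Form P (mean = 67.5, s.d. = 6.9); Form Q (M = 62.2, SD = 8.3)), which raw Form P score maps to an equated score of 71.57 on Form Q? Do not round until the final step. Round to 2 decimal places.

75.29

Invert y = (SD_Y/SD_X)(x − M_X) + M_Y:
x = (SD_X/SD_Y)(y − M_Y) + M_X = (6.9/8.3)(71.57 − 62.2) + 67.5
x = 0.831325 × 9.370 + 67.5 = 75.29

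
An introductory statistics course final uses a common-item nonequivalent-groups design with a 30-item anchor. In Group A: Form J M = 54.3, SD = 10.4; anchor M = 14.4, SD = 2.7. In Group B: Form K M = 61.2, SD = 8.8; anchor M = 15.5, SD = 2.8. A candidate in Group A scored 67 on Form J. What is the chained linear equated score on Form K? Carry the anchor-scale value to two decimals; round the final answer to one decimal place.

Form J → anchor (Group A): v = (2.7/10.4)(67 − 54.3) + 14.4 = 17.70
anchor → Form K (Group B): y = (8.8/2.8)(17.70 − 15.5) + 61.2 = 68.1

68.1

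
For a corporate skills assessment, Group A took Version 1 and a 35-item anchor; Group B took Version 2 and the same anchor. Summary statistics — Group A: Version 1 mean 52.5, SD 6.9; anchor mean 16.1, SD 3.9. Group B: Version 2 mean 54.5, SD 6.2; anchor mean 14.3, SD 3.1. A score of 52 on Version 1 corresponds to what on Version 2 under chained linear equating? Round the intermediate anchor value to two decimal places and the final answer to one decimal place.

57.5

Version 1 → anchor (Group A): v = (3.9/6.9)(52 − 52.5) + 16.1 = 15.82
anchor → Version 2 (Group B): y = (6.2/3.1)(15.82 − 14.3) + 54.5 = 57.5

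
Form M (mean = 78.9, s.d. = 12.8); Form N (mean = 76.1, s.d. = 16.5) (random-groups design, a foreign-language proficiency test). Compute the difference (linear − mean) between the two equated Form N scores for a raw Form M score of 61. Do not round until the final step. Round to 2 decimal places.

-5.17

Mean-equated: 61 + (76.1 − 78.9) = 58.20
Linear-equated: (16.5/12.8)(61 − 78.9) + 76.1 = 53.026
Difference = 53.026 − 58.20 = -5.17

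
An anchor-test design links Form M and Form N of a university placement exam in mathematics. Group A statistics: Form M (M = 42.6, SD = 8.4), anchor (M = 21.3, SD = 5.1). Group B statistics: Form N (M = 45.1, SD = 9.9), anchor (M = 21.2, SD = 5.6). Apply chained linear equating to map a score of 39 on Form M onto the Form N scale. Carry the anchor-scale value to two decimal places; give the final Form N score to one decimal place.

Form M → anchor (Group A): v = (5.1/8.4)(39 − 42.6) + 21.3 = 19.11
anchor → Form N (Group B): y = (9.9/5.6)(19.11 − 21.2) + 45.1 = 41.4

41.4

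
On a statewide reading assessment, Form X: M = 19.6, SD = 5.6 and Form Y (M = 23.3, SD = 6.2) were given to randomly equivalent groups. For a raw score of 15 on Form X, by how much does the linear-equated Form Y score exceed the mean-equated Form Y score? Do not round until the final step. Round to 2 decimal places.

-0.49

Mean-equated: 15 + (23.3 − 19.6) = 18.70
Linear-equated: (6.2/5.6)(15 − 19.6) + 23.3 = 18.207
Difference = 18.207 − 18.70 = -0.49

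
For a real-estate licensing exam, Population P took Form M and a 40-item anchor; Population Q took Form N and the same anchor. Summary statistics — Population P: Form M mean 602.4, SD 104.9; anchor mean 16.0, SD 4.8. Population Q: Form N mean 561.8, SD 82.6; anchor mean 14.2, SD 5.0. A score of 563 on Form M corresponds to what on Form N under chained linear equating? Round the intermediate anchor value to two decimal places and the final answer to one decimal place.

561.8

Form M → anchor (Population P): v = (4.8/104.9)(563 − 602.4) + 16.0 = 14.20
anchor → Form N (Population Q): y = (82.6/5.0)(14.20 − 14.2) + 561.8 = 561.8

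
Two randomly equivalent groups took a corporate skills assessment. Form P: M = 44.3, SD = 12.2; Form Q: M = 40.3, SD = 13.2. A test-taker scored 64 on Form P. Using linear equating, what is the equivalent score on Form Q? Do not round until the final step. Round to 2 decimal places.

61.61

Linear equating: y = (SD_Y/SD_X)(x − M_X) + M_Y
y = (13.2/12.2)(64 − 44.3) + 40.3
y = 1.081967 × 19.7 + 40.3 = 21.3148 + 40.3 = 61.61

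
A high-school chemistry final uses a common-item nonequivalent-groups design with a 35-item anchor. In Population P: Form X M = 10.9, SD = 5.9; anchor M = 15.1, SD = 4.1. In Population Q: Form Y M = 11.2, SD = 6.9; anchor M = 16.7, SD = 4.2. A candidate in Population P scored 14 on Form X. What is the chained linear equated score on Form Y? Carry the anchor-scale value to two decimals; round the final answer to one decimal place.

12.1

Form X → anchor (Population P): v = (4.1/5.9)(14 − 10.9) + 15.1 = 17.25
anchor → Form Y (Population Q): y = (6.9/4.2)(17.25 − 16.7) + 11.2 = 12.1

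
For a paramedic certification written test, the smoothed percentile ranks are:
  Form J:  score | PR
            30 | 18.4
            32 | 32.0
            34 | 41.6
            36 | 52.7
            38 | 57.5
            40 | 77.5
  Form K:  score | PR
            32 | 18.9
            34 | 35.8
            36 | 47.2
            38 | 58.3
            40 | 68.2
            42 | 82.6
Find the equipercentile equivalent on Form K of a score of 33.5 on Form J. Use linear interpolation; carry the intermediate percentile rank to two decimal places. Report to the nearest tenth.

PR of 33.5 on Form J: 32.0 + (33.5 − 32)/(34 − 32) × (41.6 − 32.0) = 39.20
On Form K, PR 39.20 falls between score 34 (PR 35.8) and 36 (PR 47.2).
Interpolate: 34 + (39.20 − 35.8)/(47.2 − 35.8) × (36 − 34) = 34.6

34.6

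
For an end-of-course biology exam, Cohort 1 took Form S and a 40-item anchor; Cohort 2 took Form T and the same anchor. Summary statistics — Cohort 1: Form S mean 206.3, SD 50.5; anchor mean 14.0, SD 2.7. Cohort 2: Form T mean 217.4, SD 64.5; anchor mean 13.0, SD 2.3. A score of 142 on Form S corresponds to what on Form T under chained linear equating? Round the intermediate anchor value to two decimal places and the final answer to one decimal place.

149.0

Form S → anchor (Cohort 1): v = (2.7/50.5)(142 − 206.3) + 14.0 = 10.56
anchor → Form T (Cohort 2): y = (64.5/2.3)(10.56 − 13.0) + 217.4 = 149.0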